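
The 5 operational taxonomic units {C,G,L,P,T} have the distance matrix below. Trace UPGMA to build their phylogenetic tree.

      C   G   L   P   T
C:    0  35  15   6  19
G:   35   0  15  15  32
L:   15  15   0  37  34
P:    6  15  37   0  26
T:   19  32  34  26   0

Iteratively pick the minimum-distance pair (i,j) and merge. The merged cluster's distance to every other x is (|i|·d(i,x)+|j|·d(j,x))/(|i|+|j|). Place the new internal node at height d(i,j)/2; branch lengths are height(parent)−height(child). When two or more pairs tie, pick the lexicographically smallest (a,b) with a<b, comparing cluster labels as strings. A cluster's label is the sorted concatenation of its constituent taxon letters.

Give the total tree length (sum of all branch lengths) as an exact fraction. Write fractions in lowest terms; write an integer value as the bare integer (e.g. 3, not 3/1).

199/4

iteration 1: select C,P (d=6); attach at lengths (3, 3); label the merged cluster CP
  updated: d(CP,G)=25, d(CP,L)=26, d(CP,T)=45/2
iteration 2: select G,L (d=15); attach at lengths (15/2, 15/2); label the merged cluster GL
  updated: d(CP,GL)=51/2, d(GL,T)=33
iteration 3: select CP,T (d=45/2); attach at lengths (33/4, 45/4); label the merged cluster CPT
  updated: d(CPT,GL)=28
iteration 4: select CPT,GL (d=28); attach at lengths (11/4, 13/2); label the merged cluster CGLPT
final tree: (((C:3,P:3):33/4,T:45/4):11/4,(G:15/2,L:15/2):13/2)
total length: 199/4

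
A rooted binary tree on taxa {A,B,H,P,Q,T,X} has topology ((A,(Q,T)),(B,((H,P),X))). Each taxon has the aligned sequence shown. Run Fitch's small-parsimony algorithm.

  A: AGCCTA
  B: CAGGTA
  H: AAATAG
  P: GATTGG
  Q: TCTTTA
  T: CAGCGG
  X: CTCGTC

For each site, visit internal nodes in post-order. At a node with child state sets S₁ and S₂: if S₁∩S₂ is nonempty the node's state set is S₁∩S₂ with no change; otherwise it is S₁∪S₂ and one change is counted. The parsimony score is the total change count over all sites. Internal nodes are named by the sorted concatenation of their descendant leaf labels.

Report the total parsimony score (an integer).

21

QT@0: {T} ∪ {C} = {C,T} (union, +1)
AQT@0: {A} ∪ {C,T} = {A,C,T} (union, +1)
HP@0: {A} ∪ {G} = {A,G} (union, +1)
HPX@0: {A,G} ∪ {C} = {A,C,G} (union, +1)
BHPX@0: {C} ∩ {A,C,G} = {C} (intersection, +0)
ABHPQTX@0: {A,C,T} ∩ {C} = {C} (intersection, +0)
QT@1: {C} ∪ {A} = {A,C} (union, +1)
AQT@1: {G} ∪ {A,C} = {A,C,G} (union, +1)
HP@1: {A} ∩ {A} = {A} (intersection, +0)
HPX@1: {A} ∪ {T} = {A,T} (union, +1)
BHPX@1: {A} ∩ {A,T} = {A} (intersection, +0)
ABHPQTX@1: {A,C,G} ∩ {A} = {A} (intersection, +0)
QT@2: {T} ∪ {G} = {G,T} (union, +1)
AQT@2: {C} ∪ {G,T} = {C,G,T} (union, +1)
HP@2: {A} ∪ {T} = {A,T} (union, +1)
HPX@2: {A,T} ∪ {C} = {A,C,T} (union, +1)
BHPX@2: {G} ∪ {A,C,T} = {A,C,G,T} (union, +1)
ABHPQTX@2: {C,G,T} ∩ {A,C,G,T} = {C,G,T} (intersection, +0)
QT@3: {T} ∪ {C} = {C,T} (union, +1)
AQT@3: {C} ∩ {C,T} = {C} (intersection, +0)
HP@3: {T} ∩ {T} = {T} (intersection, +0)
HPX@3: {T} ∪ {G} = {G,T} (union, +1)
BHPX@3: {G} ∩ {G,T} = {G} (intersection, +0)
ABHPQTX@3: {C} ∪ {G} = {C,G} (union, +1)
QT@4: {T} ∪ {G} = {G,T} (union, +1)
AQT@4: {T} ∩ {G,T} = {T} (intersection, +0)
HP@4: {A} ∪ {G} = {A,G} (union, +1)
HPX@4: {A,G} ∪ {T} = {A,G,T} (union, +1)
BHPX@4: {T} ∩ {A,G,T} = {T} (intersection, +0)
ABHPQTX@4: {T} ∩ {T} = {T} (intersection, +0)
QT@5: {A} ∪ {G} = {A,G} (union, +1)
AQT@5: {A} ∩ {A,G} = {A} (intersection, +0)
HP@5: {G} ∩ {G} = {G} (intersection, +0)
HPX@5: {G} ∪ {C} = {C,G} (union, +1)
BHPX@5: {A} ∪ {C,G} = {A,C,G} (union, +1)
ABHPQTX@5: {A} ∩ {A,C,G} = {A} (intersection, +0)
per-site changes: [4, 3, 5, 3, 3, 3]; total = 21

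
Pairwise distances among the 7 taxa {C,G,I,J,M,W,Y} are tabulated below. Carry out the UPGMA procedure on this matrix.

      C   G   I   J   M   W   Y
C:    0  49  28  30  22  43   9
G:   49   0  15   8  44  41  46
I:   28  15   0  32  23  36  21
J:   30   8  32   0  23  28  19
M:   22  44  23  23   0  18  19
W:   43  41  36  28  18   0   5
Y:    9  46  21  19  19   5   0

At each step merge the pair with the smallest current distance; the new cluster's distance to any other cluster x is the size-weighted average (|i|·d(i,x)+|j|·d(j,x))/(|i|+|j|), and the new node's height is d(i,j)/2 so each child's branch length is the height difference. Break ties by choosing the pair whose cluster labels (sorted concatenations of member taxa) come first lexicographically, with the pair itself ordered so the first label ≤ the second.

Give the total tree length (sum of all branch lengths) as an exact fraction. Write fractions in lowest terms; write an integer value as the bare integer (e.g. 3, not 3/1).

iteration 1: select W,Y (d=5); attach at lengths (5/2, 5/2); label the merged cluster WY
  updated: d(C,WY)=26, d(G,WY)=87/2, d(I,WY)=57/2, d(J,WY)=47/2, d(M,WY)=37/2
iteration 2: select G,J (d=8); attach at lengths (4, 4); label the merged cluster GJ
  updated: d(C,GJ)=79/2, d(GJ,I)=47/2, d(GJ,M)=67/2, d(GJ,WY)=67/2
iteration 3: select M,WY (d=37/2); attach at lengths (37/4, 27/4); label the merged cluster MWY
  updated: d(C,MWY)=74/3, d(GJ,MWY)=67/2, d(I,MWY)=80/3
iteration 4: select GJ,I (d=47/2); attach at lengths (31/4, 47/4); label the merged cluster GIJ
  updated: d(C,GIJ)=107/3, d(GIJ,MWY)=281/9
iteration 5: select C,MWY (d=74/3); attach at lengths (37/3, 37/12); label the merged cluster CMWY
  updated: d(CMWY,GIJ)=97/3
iteration 6: select CMWY,GIJ (d=97/3); attach at lengths (23/6, 53/12); label the merged cluster CGIJMWY
final tree: ((C:37/3,(M:37/4,(W:5/2,Y:5/2):27/4):37/12):23/6,((G:4,J:4):31/4,I:47/4):53/12)
total length: 433/6

433/6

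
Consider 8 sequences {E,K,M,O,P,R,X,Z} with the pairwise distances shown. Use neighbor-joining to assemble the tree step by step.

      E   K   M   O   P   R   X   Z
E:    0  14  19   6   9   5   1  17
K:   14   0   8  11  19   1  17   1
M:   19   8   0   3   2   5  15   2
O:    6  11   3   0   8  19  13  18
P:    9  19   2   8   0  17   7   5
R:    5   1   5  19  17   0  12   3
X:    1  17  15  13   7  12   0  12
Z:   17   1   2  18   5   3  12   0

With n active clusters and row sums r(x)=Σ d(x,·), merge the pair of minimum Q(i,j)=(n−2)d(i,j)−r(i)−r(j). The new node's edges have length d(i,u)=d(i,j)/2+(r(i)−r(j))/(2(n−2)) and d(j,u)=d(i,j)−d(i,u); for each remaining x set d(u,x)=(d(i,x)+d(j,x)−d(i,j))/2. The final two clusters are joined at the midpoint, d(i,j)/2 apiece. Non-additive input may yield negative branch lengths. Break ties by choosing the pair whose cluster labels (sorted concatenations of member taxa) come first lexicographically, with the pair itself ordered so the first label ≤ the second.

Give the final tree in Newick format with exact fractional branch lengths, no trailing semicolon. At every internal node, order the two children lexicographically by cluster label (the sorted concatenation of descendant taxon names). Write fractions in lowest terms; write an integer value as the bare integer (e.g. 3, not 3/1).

((((E:0,X:1):179/32,O:109/32):67/32,(((K:7/10,R:3/10):2,Z:-1/2):13/3,M:-13/12):111/32):37/64,P:37/64)

step 1: merge (E,X) at d=1, Q=-142; branch lengths E→0, X→1; new cluster EX
  updated: d(EX,K)=15, d(EX,M)=33/2, d(EX,O)=9, d(EX,P)=15/2, d(EX,R)=8, d(EX,Z)=14
step 2: merge (K,R) at d=1, Q=-103; branch lengths K→7/10, R→3/10; new cluster KR
  updated: d(EX,KR)=11, d(KR,M)=6, d(KR,O)=29/2, d(KR,P)=35/2, d(KR,Z)=3/2
step 3: merge (KR,Z) at d=3/2, Q=-85; branch lengths KR→2, Z→-1/2; new cluster KRZ
  updated: d(EX,KRZ)=47/4, d(KRZ,M)=13/4, d(KRZ,O)=31/2, d(KRZ,P)=21/2
step 4: merge (KRZ,M) at d=13/4, Q=-56; branch lengths KRZ→13/3, M→-13/12; new cluster KMRZ
  updated: d(EX,KMRZ)=25/2, d(KMRZ,O)=61/8, d(KMRZ,P)=37/8
step 5: merge (EX,O) at d=9, Q=-285/8; branch lengths EX→179/32, O→109/32; new cluster EOX
  updated: d(EOX,KMRZ)=89/16, d(EOX,P)=13/4
step 6: merge (EOX,KMRZ) at d=89/16, Q=-215/16; branch lengths EOX→67/32, KMRZ→111/32; new cluster EKMORXZ
  updated: d(EKMORXZ,P)=37/32
step 7: merge (EKMORXZ,P) at d=37/32; branch lengths EKMORXZ→37/64, P→37/64; new cluster EKMOPRXZ
final tree: ((((E:0,X:1):179/32,O:109/32):67/32,(((K:7/10,R:3/10):2,Z:-1/2):13/3,M:-13/12):111/32):37/64,P:37/64)
total length: 719/32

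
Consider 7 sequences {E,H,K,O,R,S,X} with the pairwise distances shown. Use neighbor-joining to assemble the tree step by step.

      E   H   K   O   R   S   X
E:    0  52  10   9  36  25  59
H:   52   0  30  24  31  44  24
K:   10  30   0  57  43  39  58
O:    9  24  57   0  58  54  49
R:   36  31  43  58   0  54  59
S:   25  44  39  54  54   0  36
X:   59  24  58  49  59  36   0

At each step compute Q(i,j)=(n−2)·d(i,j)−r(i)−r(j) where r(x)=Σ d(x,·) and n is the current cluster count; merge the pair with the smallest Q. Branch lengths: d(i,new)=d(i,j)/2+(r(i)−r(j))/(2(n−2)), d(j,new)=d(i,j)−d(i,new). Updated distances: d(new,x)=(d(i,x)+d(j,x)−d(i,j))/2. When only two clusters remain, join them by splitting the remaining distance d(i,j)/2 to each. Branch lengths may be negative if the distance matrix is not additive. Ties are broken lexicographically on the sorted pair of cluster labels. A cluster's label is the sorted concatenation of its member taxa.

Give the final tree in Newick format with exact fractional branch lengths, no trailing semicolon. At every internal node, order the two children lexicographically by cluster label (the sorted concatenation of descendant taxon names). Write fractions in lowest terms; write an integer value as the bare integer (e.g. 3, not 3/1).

1. join E+O (d=9, Q=-397) ⇒ EO; edges |E|=-3/2, |O|=21/2
  updated: d(EO,H)=67/2, d(EO,K)=29, d(EO,R)=85/2, d(EO,S)=35, d(EO,X)=99/2
2. join H+X (d=24, Q=-293) ⇒ HX; edges |H|=4, |X|=20
  updated: d(EO,HX)=59/2, d(HX,K)=32, d(HX,R)=33, d(HX,S)=28
3. join HX+R (d=33, Q=-196) ⇒ HRX; edges |HX|=49/6, |R|=149/6
  updated: d(EO,HRX)=39/2, d(HRX,K)=21, d(HRX,S)=49/2
4. join EO+K (d=29, Q=-229/2) ⇒ EKO; edges |EO|=105/8, |K|=127/8
  updated: d(EKO,HRX)=23/4, d(EKO,S)=45/2
5. join EKO+HRX (d=23/4, Q=-211/4) ⇒ EHKORX; edges |EKO|=15/8, |HRX|=31/8
  updated: d(EHKORX,S)=165/8
6. join EHKORX+S (d=165/8) ⇒ EHKORSX; edges |EHKORX|=165/16, |S|=165/16
final tree: ((((E:-3/2,O:21/2):105/8,K:127/8):15/8,((H:4,X:20):49/6,R:149/6):31/8):165/16,S:165/16)
total length: 971/8

((((E:-3/2,O:21/2):105/8,K:127/8):15/8,((H:4,X:20):49/6,R:149/6):31/8):165/16,S:165/16)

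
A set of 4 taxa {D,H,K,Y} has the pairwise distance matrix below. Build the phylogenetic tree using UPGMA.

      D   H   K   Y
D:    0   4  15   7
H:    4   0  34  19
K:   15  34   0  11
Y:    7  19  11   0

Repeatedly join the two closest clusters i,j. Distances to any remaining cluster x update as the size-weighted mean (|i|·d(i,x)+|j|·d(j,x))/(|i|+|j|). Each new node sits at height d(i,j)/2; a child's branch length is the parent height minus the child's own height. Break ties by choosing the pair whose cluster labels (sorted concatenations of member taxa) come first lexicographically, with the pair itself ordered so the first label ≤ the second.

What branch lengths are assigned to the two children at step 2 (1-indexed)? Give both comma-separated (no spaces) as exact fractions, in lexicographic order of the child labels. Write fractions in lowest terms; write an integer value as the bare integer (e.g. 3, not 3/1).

iteration 1: select D,H (d=4); attach at lengths (2, 2); label the merged cluster DH
  updated: d(DH,K)=49/2, d(DH,Y)=13
iteration 2: select K,Y (d=11); attach at lengths (11/2, 11/2); label the merged cluster KY
  updated: d(DH,KY)=75/4
iteration 3: select DH,KY (d=75/4); attach at lengths (59/8, 31/8); label the merged cluster DHKY
final tree: ((D:2,H:2):59/8,(K:11/2,Y:11/2):31/8)
total length: 105/4

11/2,11/2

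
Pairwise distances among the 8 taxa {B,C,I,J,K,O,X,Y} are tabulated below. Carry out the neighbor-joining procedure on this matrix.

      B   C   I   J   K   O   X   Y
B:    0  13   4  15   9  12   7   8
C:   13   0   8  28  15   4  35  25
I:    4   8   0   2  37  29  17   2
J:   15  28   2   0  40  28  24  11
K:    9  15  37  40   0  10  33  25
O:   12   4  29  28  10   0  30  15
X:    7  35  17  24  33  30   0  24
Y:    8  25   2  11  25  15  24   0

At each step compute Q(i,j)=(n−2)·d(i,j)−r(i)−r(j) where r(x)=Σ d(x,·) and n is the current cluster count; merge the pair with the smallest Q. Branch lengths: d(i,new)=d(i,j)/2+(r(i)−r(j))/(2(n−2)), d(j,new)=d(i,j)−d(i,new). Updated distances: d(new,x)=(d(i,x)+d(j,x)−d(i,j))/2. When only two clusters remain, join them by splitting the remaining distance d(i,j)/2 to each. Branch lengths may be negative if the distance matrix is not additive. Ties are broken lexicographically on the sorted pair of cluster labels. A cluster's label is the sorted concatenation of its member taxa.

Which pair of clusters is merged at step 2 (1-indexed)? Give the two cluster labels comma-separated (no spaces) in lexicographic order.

iteration 1: select K,O (d=10, Q=-237); attach at lengths (101/12, 19/12); label the merged cluster KO
  updated: d(B,KO)=11/2, d(C,KO)=9/2, d(I,KO)=28, d(J,KO)=29, d(KO,X)=53/2, d(KO,Y)=15
iteration 2: select C,KO (d=9/2, Q=-399/2); attach at lengths (11/4, 7/4); label the merged cluster CKO
  updated: d(B,CKO)=7, d(CKO,I)=63/4, d(CKO,J)=105/4, d(CKO,X)=57/2, d(CKO,Y)=71/4
iteration 3: select B,X (d=7, Q=-227/2); attach at lengths (-63/16, 175/16); label the merged cluster BX
  updated: d(BX,CKO)=57/4, d(BX,I)=7, d(BX,J)=16, d(BX,Y)=25/2
iteration 4: select BX,CKO (d=57/4, Q=-81); attach at lengths (37/12, 67/6); label the merged cluster BCKOX
  updated: d(BCKOX,I)=17/4, d(BCKOX,J)=14, d(BCKOX,Y)=8
iteration 5: select BCKOX,Y (d=8, Q=-125/4); attach at lengths (85/16, 43/16); label the merged cluster BCKOXY
  updated: d(BCKOXY,I)=-7/8, d(BCKOXY,J)=17/2
iteration 6: select BCKOXY,I (d=-7/8, Q=-77/8); attach at lengths (45/16, -59/16); label the merged cluster BCIKOXY
  updated: d(BCIKOXY,J)=91/16
iteration 7: select BCIKOXY,J (d=91/16); attach at lengths (91/32, 91/32); label the merged cluster BCIJKOXY
final tree: (((((B:-63/16,X:175/16):37/12,(C:11/4,(K:101/12,O:19/12):7/4):67/6):85/16,Y:43/16):45/16,I:-59/16):91/32,J:91/32)
total length: 777/16

C,KO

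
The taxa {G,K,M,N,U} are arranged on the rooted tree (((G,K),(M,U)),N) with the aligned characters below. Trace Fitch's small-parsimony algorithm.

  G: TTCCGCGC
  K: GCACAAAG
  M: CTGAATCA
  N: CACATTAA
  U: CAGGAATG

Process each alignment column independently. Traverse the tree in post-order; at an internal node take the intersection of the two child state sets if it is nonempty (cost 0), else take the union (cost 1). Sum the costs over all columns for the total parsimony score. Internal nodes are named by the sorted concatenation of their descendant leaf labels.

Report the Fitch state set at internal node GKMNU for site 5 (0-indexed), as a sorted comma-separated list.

A,T

site 0, node GK: G={T} ∪ K={G} → {G,T} (+1)
site 0, node MU: M={C} ∩ U={C} → {C} (+0)
site 0, node GKMU: GK={G,T} ∪ MU={C} → {C,G,T} (+1)
site 0, node GKMNU: GKMU={C,G,T} ∩ N={C} → {C} (+0)
site 1, node GK: G={T} ∪ K={C} → {C,T} (+1)
site 1, node MU: M={T} ∪ U={A} → {A,T} (+1)
site 1, node GKMU: GK={C,T} ∩ MU={A,T} → {T} (+0)
site 1, node GKMNU: GKMU={T} ∪ N={A} → {A,T} (+1)
site 2, node GK: G={C} ∪ K={A} → {A,C} (+1)
site 2, node MU: M={G} ∩ U={G} → {G} (+0)
site 2, node GKMU: GK={A,C} ∪ MU={G} → {A,C,G} (+1)
site 2, node GKMNU: GKMU={A,C,G} ∩ N={C} → {C} (+0)
site 3, node GK: G={C} ∩ K={C} → {C} (+0)
site 3, node MU: M={A} ∪ U={G} → {A,G} (+1)
site 3, node GKMU: GK={C} ∪ MU={A,G} → {A,C,G} (+1)
site 3, node GKMNU: GKMU={A,C,G} ∩ N={A} → {A} (+0)
site 4, node GK: G={G} ∪ K={A} → {A,G} (+1)
site 4, node MU: M={A} ∩ U={A} → {A} (+0)
site 4, node GKMU: GK={A,G} ∩ MU={A} → {A} (+0)
site 4, node GKMNU: GKMU={A} ∪ N={T} → {A,T} (+1)
site 5, node GK: G={C} ∪ K={A} → {A,C} (+1)
site 5, node MU: M={T} ∪ U={A} → {A,T} (+1)
site 5, node GKMU: GK={A,C} ∩ MU={A,T} → {A} (+0)
site 5, node GKMNU: GKMU={A} ∪ N={T} → {A,T} (+1)
site 6, node GK: G={G} ∪ K={A} → {A,G} (+1)
site 6, node MU: M={C} ∪ U={T} → {C,T} (+1)
site 6, node GKMU: GK={A,G} ∪ MU={C,T} → {A,C,G,T} (+1)
site 6, node GKMNU: GKMU={A,C,G,T} ∩ N={A} → {A} (+0)
site 7, node GK: G={C} ∪ K={G} → {C,G} (+1)
site 7, node MU: M={A} ∪ U={G} → {A,G} (+1)
site 7, node GKMU: GK={C,G} ∩ MU={A,G} → {G} (+0)
site 7, node GKMNU: GKMU={G} ∪ N={A} → {A,G} (+1)
per-site changes: [2, 3, 2, 2, 2, 3, 3, 3]; total = 20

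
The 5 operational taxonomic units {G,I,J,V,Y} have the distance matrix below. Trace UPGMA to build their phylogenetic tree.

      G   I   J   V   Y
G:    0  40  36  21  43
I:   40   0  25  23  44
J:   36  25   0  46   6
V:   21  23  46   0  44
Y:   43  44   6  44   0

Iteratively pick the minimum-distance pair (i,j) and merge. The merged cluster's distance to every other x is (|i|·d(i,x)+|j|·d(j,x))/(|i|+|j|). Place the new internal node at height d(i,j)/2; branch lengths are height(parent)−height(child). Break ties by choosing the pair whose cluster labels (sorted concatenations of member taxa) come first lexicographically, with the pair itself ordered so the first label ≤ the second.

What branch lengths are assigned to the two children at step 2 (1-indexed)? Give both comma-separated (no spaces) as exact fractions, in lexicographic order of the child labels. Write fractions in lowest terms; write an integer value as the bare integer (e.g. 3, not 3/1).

21/2,21/2

iteration 1: select J,Y (d=6); attach at lengths (3, 3); label the merged cluster JY
  updated: d(G,JY)=79/2, d(I,JY)=69/2, d(JY,V)=45
iteration 2: select G,V (d=21); attach at lengths (21/2, 21/2); label the merged cluster GV
  updated: d(GV,I)=63/2, d(GV,JY)=169/4
iteration 3: select GV,I (d=63/2); attach at lengths (21/4, 63/4); label the merged cluster GIV
  updated: d(GIV,JY)=119/3
iteration 4: select GIV,JY (d=119/3); attach at lengths (49/12, 101/6); label the merged cluster GIJVY
final tree: (((G:21/2,V:21/2):21/4,I:63/4):49/12,(J:3,Y:3):101/6)
total length: 827/12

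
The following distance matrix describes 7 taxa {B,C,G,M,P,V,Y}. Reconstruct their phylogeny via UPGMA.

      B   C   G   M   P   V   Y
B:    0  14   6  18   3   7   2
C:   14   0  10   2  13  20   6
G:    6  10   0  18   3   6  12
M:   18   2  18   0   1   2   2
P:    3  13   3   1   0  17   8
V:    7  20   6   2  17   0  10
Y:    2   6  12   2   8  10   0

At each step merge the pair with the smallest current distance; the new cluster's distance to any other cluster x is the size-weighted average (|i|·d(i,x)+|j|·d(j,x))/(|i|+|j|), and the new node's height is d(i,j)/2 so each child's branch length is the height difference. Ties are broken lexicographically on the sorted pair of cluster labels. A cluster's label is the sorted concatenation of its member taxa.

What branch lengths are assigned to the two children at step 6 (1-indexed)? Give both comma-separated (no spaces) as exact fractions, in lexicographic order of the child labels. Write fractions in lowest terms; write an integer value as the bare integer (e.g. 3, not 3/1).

1,9/4

step 1: merge (M,P) at d=1; branch lengths M→1/2, P→1/2; new cluster MP
  updated: d(B,MP)=21/2, d(C,MP)=15/2, d(G,MP)=21/2, d(MP,V)=19/2, d(MP,Y)=5
step 2: merge (B,Y) at d=2; branch lengths B→1, Y→1; new cluster BY
  updated: d(BY,C)=10, d(BY,G)=9, d(BY,MP)=31/4, d(BY,V)=17/2
step 3: merge (G,V) at d=6; branch lengths G→3, V→3; new cluster GV
  updated: d(BY,GV)=35/4, d(C,GV)=15, d(GV,MP)=10
step 4: merge (C,MP) at d=15/2; branch lengths C→15/4, MP→13/4; new cluster CMP
  updated: d(BY,CMP)=17/2, d(CMP,GV)=35/3
step 5: merge (BY,CMP) at d=17/2; branch lengths BY→13/4, CMP→1/2; new cluster BCMPY
  updated: d(BCMPY,GV)=21/2
step 6: merge (BCMPY,GV) at d=21/2; branch lengths BCMPY→1, GV→9/4; new cluster BCGMPVY
final tree: (((B:1,Y:1):13/4,(C:15/4,(M:1/2,P:1/2):13/4):1/2):1,(G:3,V:3):9/4)
total length: 23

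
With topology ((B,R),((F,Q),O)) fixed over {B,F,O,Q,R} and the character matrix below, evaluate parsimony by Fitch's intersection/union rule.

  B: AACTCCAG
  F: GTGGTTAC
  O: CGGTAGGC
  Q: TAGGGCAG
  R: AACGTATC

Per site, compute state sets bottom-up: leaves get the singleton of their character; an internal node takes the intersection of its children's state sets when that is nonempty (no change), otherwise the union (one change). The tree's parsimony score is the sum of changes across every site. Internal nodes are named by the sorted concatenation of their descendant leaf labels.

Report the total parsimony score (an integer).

18

BR@0: {A} ∩ {A} = {A} (intersection, +0)
FQ@0: {G} ∪ {T} = {G,T} (union, +1)
FOQ@0: {G,T} ∪ {C} = {C,G,T} (union, +1)
BFOQR@0: {A} ∪ {C,G,T} = {A,C,G,T} (union, +1)
BR@1: {A} ∩ {A} = {A} (intersection, +0)
FQ@1: {T} ∪ {A} = {A,T} (union, +1)
FOQ@1: {A,T} ∪ {G} = {A,G,T} (union, +1)
BFOQR@1: {A} ∩ {A,G,T} = {A} (intersection, +0)
BR@2: {C} ∩ {C} = {C} (intersection, +0)
FQ@2: {G} ∩ {G} = {G} (intersection, +0)
FOQ@2: {G} ∩ {G} = {G} (intersection, +0)
BFOQR@2: {C} ∪ {G} = {C,G} (union, +1)
BR@3: {T} ∪ {G} = {G,T} (union, +1)
FQ@3: {G} ∩ {G} = {G} (intersection, +0)
FOQ@3: {G} ∪ {T} = {G,T} (union, +1)
BFOQR@3: {G,T} ∩ {G,T} = {G,T} (intersection, +0)
BR@4: {C} ∪ {T} = {C,T} (union, +1)
FQ@4: {T} ∪ {G} = {G,T} (union, +1)
FOQ@4: {G,T} ∪ {A} = {A,G,T} (union, +1)
BFOQR@4: {C,T} ∩ {A,G,T} = {T} (intersection, +0)
BR@5: {C} ∪ {A} = {A,C} (union, +1)
FQ@5: {T} ∪ {C} = {C,T} (union, +1)
FOQ@5: {C,T} ∪ {G} = {C,G,T} (union, +1)
BFOQR@5: {A,C} ∩ {C,G,T} = {C} (intersection, +0)
BR@6: {A} ∪ {T} = {A,T} (union, +1)
FQ@6: {A} ∩ {A} = {A} (intersection, +0)
FOQ@6: {A} ∪ {G} = {A,G} (union, +1)
BFOQR@6: {A,T} ∩ {A,G} = {A} (intersection, +0)
BR@7: {G} ∪ {C} = {C,G} (union, +1)
FQ@7: {C} ∪ {G} = {C,G} (union, +1)
FOQ@7: {C,G} ∩ {C} = {C} (intersection, +0)
BFOQR@7: {C,G} ∩ {C} = {C} (intersection, +0)
per-site changes: [3, 2, 1, 2, 3, 3, 2, 2]; total = 18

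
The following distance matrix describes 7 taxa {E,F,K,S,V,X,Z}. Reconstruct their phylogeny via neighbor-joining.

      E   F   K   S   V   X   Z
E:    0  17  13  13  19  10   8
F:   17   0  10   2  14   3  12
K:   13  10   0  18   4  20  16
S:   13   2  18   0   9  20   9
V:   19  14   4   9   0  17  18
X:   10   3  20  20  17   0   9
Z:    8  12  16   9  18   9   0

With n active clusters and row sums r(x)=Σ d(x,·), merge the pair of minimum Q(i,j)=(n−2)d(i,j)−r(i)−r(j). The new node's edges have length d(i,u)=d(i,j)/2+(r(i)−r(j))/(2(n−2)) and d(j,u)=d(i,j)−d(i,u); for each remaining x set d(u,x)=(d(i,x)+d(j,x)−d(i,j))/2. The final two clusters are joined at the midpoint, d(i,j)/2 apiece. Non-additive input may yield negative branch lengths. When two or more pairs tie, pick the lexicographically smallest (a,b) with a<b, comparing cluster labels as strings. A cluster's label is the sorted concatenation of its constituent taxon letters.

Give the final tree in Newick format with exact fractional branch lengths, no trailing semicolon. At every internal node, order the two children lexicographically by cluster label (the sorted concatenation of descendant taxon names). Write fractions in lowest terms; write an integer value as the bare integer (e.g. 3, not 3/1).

step 1: merge (K,V) at d=4, Q=-142; branch lengths K→2, V→2; new cluster KV
  updated: d(E,KV)=14, d(F,KV)=10, d(KV,S)=23/2, d(KV,X)=33/2, d(KV,Z)=15
step 2: merge (F,S) at d=2, Q=-183/2; branch lengths F→-7/16, S→39/16; new cluster FS
  updated: d(E,FS)=14, d(FS,KV)=39/4, d(FS,X)=21/2, d(FS,Z)=19/2
step 3: merge (FS,KV) at d=39/4, Q=-279/4; branch lengths FS→71/24, KV→163/24; new cluster FKSV
  updated: d(E,FKSV)=73/8, d(FKSV,X)=69/8, d(FKSV,Z)=59/8
step 4: merge (E,Z) at d=8, Q=-71/2; branch lengths E→75/16, Z→53/16; new cluster EZ
  updated: d(EZ,FKSV)=17/4, d(EZ,X)=11/2
step 5: merge (EZ,FKSV) at d=17/4, Q=-147/8; branch lengths EZ→9/16, FKSV→59/16; new cluster EFKSVZ
  updated: d(EFKSVZ,X)=79/16
step 6: merge (EFKSVZ,X) at d=79/16; branch lengths EFKSVZ→79/32, X→79/32; new cluster EFKSVXZ
final tree: (((E:75/16,Z:53/16):9/16,((F:-7/16,S:39/16):71/24,(K:2,V:2):163/24):59/16):79/32,X:79/32)
total length: 527/16

(((E:75/16,Z:53/16):9/16,((F:-7/16,S:39/16):71/24,(K:2,V:2):163/24):59/16):79/32,X:79/32)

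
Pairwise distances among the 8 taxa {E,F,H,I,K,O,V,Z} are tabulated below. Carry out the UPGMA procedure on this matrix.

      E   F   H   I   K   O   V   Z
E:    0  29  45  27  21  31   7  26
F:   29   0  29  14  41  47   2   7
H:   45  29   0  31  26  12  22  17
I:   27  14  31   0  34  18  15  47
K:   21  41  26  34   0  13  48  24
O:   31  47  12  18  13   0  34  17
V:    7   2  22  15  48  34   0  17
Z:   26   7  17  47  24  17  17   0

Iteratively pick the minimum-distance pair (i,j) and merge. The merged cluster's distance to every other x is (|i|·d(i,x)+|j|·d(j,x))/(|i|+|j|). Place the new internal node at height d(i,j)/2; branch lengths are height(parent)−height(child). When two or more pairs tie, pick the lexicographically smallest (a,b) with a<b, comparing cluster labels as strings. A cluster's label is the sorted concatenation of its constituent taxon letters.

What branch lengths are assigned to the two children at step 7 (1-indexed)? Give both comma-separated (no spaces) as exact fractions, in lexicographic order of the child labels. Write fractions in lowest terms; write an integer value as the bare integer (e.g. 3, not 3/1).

1. join F+V (d=2) ⇒ FV; edges |F|=1, |V|=1
  updated: d(E,FV)=18, d(FV,H)=51/2, d(FV,I)=29/2, d(FV,K)=89/2, d(FV,O)=81/2, d(FV,Z)=12
2. join FV+Z (d=12) ⇒ FVZ; edges |FV|=5, |Z|=6
  updated: d(E,FVZ)=62/3, d(FVZ,H)=68/3, d(FVZ,I)=76/3, d(FVZ,K)=113/3, d(FVZ,O)=98/3
3. join H+O (d=12) ⇒ HO; edges |H|=6, |O|=6
  updated: d(E,HO)=38, d(FVZ,HO)=83/3, d(HO,I)=49/2, d(HO,K)=39/2
4. join HO+K (d=39/2) ⇒ HKO; edges |HO|=15/4, |K|=39/4
  updated: d(E,HKO)=97/3, d(FVZ,HKO)=31, d(HKO,I)=83/3
5. join E+FVZ (d=62/3) ⇒ EFVZ; edges |E|=31/3, |FVZ|=13/3
  updated: d(EFVZ,HKO)=94/3, d(EFVZ,I)=103/4
6. join EFVZ+I (d=103/4) ⇒ EFIVZ; edges |EFVZ|=61/24, |I|=103/8
  updated: d(EFIVZ,HKO)=153/5
7. join EFIVZ+HKO (d=153/5) ⇒ EFHIKOVZ; edges |EFIVZ|=97/40, |HKO|=111/20
final tree: (((E:31/3,((F:1,V:1):5,Z:6):13/3):61/24,I:103/8):97/40,((H:6,O:6):15/4,K:39/4):111/20)
total length: 9187/120

97/40,111/20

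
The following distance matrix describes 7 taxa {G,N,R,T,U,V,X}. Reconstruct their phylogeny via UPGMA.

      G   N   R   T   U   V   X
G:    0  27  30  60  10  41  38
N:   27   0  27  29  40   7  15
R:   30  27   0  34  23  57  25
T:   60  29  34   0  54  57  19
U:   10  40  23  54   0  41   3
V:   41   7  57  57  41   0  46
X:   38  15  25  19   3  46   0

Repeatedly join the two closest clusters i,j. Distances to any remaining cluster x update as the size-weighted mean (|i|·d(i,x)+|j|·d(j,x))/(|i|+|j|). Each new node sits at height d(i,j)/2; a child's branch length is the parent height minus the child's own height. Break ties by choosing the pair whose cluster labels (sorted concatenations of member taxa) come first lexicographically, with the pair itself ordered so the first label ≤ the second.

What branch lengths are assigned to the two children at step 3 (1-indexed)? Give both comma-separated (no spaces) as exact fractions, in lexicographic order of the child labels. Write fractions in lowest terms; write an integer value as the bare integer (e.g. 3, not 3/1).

12,21/2

iteration 1: select U,X (d=3); attach at lengths (3/2, 3/2); label the merged cluster UX
  updated: d(G,UX)=24, d(N,UX)=55/2, d(R,UX)=24, d(T,UX)=73/2, d(UX,V)=87/2
iteration 2: select N,V (d=7); attach at lengths (7/2, 7/2); label the merged cluster NV
  updated: d(G,NV)=34, d(NV,R)=42, d(NV,T)=43, d(NV,UX)=71/2
iteration 3: select G,UX (d=24); attach at lengths (12, 21/2); label the merged cluster GUX
  updated: d(GUX,NV)=35, d(GUX,R)=26, d(GUX,T)=133/3
iteration 4: select GUX,R (d=26); attach at lengths (1, 13); label the merged cluster GRUX
  updated: d(GRUX,NV)=147/4, d(GRUX,T)=167/4
iteration 5: select GRUX,NV (d=147/4); attach at lengths (43/8, 119/8); label the merged cluster GNRUVX
  updated: d(GNRUVX,T)=253/6
iteration 6: select GNRUVX,T (d=253/6); attach at lengths (65/24, 253/12); label the merged cluster GNRTUVX
final tree: ((((G:12,(U:3/2,X:3/2):21/2):1,R:13):43/8,(N:7/2,V:7/2):119/8):65/24,T:253/12)
total length: 2173/24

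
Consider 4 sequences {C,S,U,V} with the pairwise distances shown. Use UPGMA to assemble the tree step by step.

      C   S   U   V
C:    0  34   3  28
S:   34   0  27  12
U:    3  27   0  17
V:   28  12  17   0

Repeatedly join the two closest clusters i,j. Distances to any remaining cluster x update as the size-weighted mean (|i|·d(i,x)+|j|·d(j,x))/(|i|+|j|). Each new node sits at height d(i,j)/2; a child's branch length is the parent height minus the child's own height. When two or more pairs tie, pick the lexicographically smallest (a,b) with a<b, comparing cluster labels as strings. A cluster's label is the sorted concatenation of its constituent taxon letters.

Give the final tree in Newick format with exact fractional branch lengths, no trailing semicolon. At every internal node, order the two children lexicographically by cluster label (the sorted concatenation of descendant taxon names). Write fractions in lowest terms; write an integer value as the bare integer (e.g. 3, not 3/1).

((C:3/2,U:3/2):47/4,(S:6,V:6):29/4)

step 1: merge (C,U) at d=3; branch lengths C→3/2, U→3/2; new cluster CU
  updated: d(CU,S)=61/2, d(CU,V)=45/2
step 2: merge (S,V) at d=12; branch lengths S→6, V→6; new cluster SV
  updated: d(CU,SV)=53/2
step 3: merge (CU,SV) at d=53/2; branch lengths CU→47/4, SV→29/4; new cluster CSUV
final tree: ((C:3/2,U:3/2):47/4,(S:6,V:6):29/4)
total length: 34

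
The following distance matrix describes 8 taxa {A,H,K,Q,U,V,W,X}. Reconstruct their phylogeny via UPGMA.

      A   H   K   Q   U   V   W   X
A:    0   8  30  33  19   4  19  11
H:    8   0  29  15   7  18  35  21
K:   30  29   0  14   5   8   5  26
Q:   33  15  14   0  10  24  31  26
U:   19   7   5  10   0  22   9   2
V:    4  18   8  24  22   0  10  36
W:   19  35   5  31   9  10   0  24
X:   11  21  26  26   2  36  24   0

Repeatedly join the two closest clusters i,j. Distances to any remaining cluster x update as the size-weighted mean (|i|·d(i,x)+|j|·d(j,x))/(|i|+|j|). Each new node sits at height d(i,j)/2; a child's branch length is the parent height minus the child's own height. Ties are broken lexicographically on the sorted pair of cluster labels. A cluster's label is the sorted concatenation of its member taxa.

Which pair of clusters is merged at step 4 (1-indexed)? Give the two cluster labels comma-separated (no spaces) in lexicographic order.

AV,H

step 1: merge (U,X) at d=2; branch lengths U→1, X→1; new cluster UX
  updated: d(A,UX)=15, d(H,UX)=14, d(K,UX)=31/2, d(Q,UX)=18, d(UX,V)=29, d(UX,W)=33/2
step 2: merge (A,V) at d=4; branch lengths A→2, V→2; new cluster AV
  updated: d(AV,H)=13, d(AV,K)=19, d(AV,Q)=57/2, d(AV,UX)=22, d(AV,W)=29/2
step 3: merge (K,W) at d=5; branch lengths K→5/2, W→5/2; new cluster KW
  updated: d(AV,KW)=67/4, d(H,KW)=32, d(KW,Q)=45/2, d(KW,UX)=16
step 4: merge (AV,H) at d=13; branch lengths AV→9/2, H→13/2; new cluster AHV
  updated: d(AHV,KW)=131/6, d(AHV,Q)=24, d(AHV,UX)=58/3
step 5: merge (KW,UX) at d=16; branch lengths KW→11/2, UX→7; new cluster KUWX
  updated: d(AHV,KUWX)=247/12, d(KUWX,Q)=81/4
step 6: merge (KUWX,Q) at d=81/4; branch lengths KUWX→17/8, Q→81/8; new cluster KQUWX
  updated: d(AHV,KQUWX)=319/15
step 7: merge (AHV,KQUWX) at d=319/15; branch lengths AHV→62/15, KQUWX→61/120; new cluster AHKQUVWX
final tree: (((A:2,V:2):9/2,H:13/2):62/15,(((K:5/2,W:5/2):11/2,(U:1,X:1):7):17/8,Q:81/8):61/120)
total length: 6167/120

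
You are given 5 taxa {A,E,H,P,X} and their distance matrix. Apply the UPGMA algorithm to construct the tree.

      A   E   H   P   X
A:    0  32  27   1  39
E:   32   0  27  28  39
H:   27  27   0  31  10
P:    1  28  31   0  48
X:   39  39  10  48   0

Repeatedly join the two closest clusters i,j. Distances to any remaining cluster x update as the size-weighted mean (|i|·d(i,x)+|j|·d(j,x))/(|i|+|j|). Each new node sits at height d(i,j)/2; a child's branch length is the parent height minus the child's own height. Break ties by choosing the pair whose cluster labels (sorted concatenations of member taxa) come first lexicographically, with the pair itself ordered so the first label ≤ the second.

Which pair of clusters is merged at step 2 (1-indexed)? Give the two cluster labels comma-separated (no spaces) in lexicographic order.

H,X

iteration 1: select A,P (d=1); attach at lengths (1/2, 1/2); label the merged cluster AP
  updated: d(AP,E)=30, d(AP,H)=29, d(AP,X)=87/2
iteration 2: select H,X (d=10); attach at lengths (5, 5); label the merged cluster HX
  updated: d(AP,HX)=145/4, d(E,HX)=33
iteration 3: select AP,E (d=30); attach at lengths (29/2, 15); label the merged cluster AEP
  updated: d(AEP,HX)=211/6
iteration 4: select AEP,HX (d=211/6); attach at lengths (31/12, 151/12); label the merged cluster AEHPX
final tree: (((A:1/2,P:1/2):29/2,E:15):31/12,(H:5,X:5):151/12)
total length: 167/3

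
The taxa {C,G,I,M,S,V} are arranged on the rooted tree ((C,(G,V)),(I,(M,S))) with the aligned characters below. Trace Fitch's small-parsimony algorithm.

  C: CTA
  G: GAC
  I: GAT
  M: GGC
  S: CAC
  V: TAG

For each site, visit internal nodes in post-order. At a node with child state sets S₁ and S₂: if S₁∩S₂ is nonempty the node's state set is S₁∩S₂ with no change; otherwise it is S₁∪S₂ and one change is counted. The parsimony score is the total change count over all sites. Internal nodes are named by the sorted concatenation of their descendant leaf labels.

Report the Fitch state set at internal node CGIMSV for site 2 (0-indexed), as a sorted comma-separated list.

[col 0] GV: children G:{G}, V:{T} ∪→ {G,T}; cost 1
[col 0] CGV: children C:{C}, GV:{G,T} ∪→ {C,G,T}; cost 1
[col 0] MS: children M:{G}, S:{C} ∪→ {C,G}; cost 1
[col 0] IMS: children I:{G}, MS:{C,G} ∩→ {G}; cost 0
[col 0] CGIMSV: children CGV:{C,G,T}, IMS:{G} ∩→ {G}; cost 0
[col 1] GV: children G:{A}, V:{A} ∩→ {A}; cost 0
[col 1] CGV: children C:{T}, GV:{A} ∪→ {A,T}; cost 1
[col 1] MS: children M:{G}, S:{A} ∪→ {A,G}; cost 1
[col 1] IMS: children I:{A}, MS:{A,G} ∩→ {A}; cost 0
[col 1] CGIMSV: children CGV:{A,T}, IMS:{A} ∩→ {A}; cost 0
[col 2] GV: children G:{C}, V:{G} ∪→ {C,G}; cost 1
[col 2] CGV: children C:{A}, GV:{C,G} ∪→ {A,C,G}; cost 1
[col 2] MS: children M:{C}, S:{C} ∩→ {C}; cost 0
[col 2] IMS: children I:{T}, MS:{C} ∪→ {C,T}; cost 1
[col 2] CGIMSV: children CGV:{A,C,G}, IMS:{C,T} ∩→ {C}; cost 0
per-site changes: [3, 2, 3]; total = 8

C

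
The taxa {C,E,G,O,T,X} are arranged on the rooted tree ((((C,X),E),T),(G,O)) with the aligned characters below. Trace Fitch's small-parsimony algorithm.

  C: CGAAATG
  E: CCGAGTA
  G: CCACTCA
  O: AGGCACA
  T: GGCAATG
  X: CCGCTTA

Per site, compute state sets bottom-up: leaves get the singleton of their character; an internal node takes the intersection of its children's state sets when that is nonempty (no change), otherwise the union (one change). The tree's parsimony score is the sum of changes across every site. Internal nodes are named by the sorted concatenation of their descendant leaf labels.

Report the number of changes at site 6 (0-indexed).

2

CX@0: {C} ∩ {C} = {C} (intersection, +0)
CEX@0: {C} ∩ {C} = {C} (intersection, +0)
CETX@0: {C} ∪ {G} = {C,G} (union, +1)
GO@0: {C} ∪ {A} = {A,C} (union, +1)
CEGOTX@0: {C,G} ∩ {A,C} = {C} (intersection, +0)
CX@1: {G} ∪ {C} = {C,G} (union, +1)
CEX@1: {C,G} ∩ {C} = {C} (intersection, +0)
CETX@1: {C} ∪ {G} = {C,G} (union, +1)
GO@1: {C} ∪ {G} = {C,G} (union, +1)
CEGOTX@1: {C,G} ∩ {C,G} = {C,G} (intersection, +0)
CX@2: {A} ∪ {G} = {A,G} (union, +1)
CEX@2: {A,G} ∩ {G} = {G} (intersection, +0)
CETX@2: {G} ∪ {C} = {C,G} (union, +1)
GO@2: {A} ∪ {G} = {A,G} (union, +1)
CEGOTX@2: {C,G} ∩ {A,G} = {G} (intersection, +0)
CX@3: {A} ∪ {C} = {A,C} (union, +1)
CEX@3: {A,C} ∩ {A} = {A} (intersection, +0)
CETX@3: {A} ∩ {A} = {A} (intersection, +0)
GO@3: {C} ∩ {C} = {C} (intersection, +0)
CEGOTX@3: {A} ∪ {C} = {A,C} (union, +1)
CX@4: {A} ∪ {T} = {A,T} (union, +1)
CEX@4: {A,T} ∪ {G} = {A,G,T} (union, +1)
CETX@4: {A,G,T} ∩ {A} = {A} (intersection, +0)
GO@4: {T} ∪ {A} = {A,T} (union, +1)
CEGOTX@4: {A} ∩ {A,T} = {A} (intersection, +0)
CX@5: {T} ∩ {T} = {T} (intersection, +0)
CEX@5: {T} ∩ {T} = {T} (intersection, +0)
CETX@5: {T} ∩ {T} = {T} (intersection, +0)
GO@5: {C} ∩ {C} = {C} (intersection, +0)
CEGOTX@5: {T} ∪ {C} = {C,T} (union, +1)
CX@6: {G} ∪ {A} = {A,G} (union, +1)
CEX@6: {A,G} ∩ {A} = {A} (intersection, +0)
CETX@6: {A} ∪ {G} = {A,G} (union, +1)
GO@6: {A} ∩ {A} = {A} (intersection, +0)
CEGOTX@6: {A,G} ∩ {A} = {A} (intersection, +0)
per-site changes: [2, 3, 3, 2, 3, 1, 2]; total = 16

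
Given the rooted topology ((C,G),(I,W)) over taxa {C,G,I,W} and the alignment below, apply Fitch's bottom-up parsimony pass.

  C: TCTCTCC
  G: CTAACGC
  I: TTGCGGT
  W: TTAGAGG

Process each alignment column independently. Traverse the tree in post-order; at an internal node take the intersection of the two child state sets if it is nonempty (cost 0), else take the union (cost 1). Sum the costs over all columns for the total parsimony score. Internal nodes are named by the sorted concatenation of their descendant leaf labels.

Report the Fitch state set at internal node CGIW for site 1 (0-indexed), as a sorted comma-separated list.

[col 0] CG: children C:{T}, G:{C} ∪→ {C,T}; cost 1
[col 0] IW: children I:{T}, W:{T} ∩→ {T}; cost 0
[col 0] CGIW: children CG:{C,T}, IW:{T} ∩→ {T}; cost 0
[col 1] CG: children C:{C}, G:{T} ∪→ {C,T}; cost 1
[col 1] IW: children I:{T}, W:{T} ∩→ {T}; cost 0
[col 1] CGIW: children CG:{C,T}, IW:{T} ∩→ {T}; cost 0
[col 2] CG: children C:{T}, G:{A} ∪→ {A,T}; cost 1
[col 2] IW: children I:{G}, W:{A} ∪→ {A,G}; cost 1
[col 2] CGIW: children CG:{A,T}, IW:{A,G} ∩→ {A}; cost 0
[col 3] CG: children C:{C}, G:{A} ∪→ {A,C}; cost 1
[col 3] IW: children I:{C}, W:{G} ∪→ {C,G}; cost 1
[col 3] CGIW: children CG:{A,C}, IW:{C,G} ∩→ {C}; cost 0
[col 4] CG: children C:{T}, G:{C} ∪→ {C,T}; cost 1
[col 4] IW: children I:{G}, W:{A} ∪→ {A,G}; cost 1
[col 4] CGIW: children CG:{C,T}, IW:{A,G} ∪→ {A,C,G,T}; cost 1
[col 5] CG: children C:{C}, G:{G} ∪→ {C,G}; cost 1
[col 5] IW: children I:{G}, W:{G} ∩→ {G}; cost 0
[col 5] CGIW: children CG:{C,G}, IW:{G} ∩→ {G}; cost 0
[col 6] CG: children C:{C}, G:{C} ∩→ {C}; cost 0
[col 6] IW: children I:{T}, W:{G} ∪→ {G,T}; cost 1
[col 6] CGIW: children CG:{C}, IW:{G,T} ∪→ {C,G,T}; cost 1
per-site changes: [1, 1, 2, 2, 3, 1, 2]; total = 12

T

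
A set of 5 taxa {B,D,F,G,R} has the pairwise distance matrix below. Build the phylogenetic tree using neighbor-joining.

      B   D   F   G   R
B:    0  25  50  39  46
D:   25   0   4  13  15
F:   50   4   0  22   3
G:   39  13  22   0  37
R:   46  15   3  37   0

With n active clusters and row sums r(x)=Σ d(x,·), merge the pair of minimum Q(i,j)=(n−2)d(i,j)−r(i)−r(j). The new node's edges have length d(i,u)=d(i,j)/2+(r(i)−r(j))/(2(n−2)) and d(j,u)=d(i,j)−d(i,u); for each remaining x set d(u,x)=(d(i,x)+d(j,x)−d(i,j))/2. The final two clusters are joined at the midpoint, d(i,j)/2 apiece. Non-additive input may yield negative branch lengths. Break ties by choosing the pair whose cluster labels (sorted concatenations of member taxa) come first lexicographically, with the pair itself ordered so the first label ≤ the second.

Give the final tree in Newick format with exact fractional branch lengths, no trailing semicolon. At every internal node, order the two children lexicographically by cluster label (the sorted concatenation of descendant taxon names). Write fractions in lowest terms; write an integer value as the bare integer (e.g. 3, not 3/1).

1. join F+R (d=3, Q=-171) ⇒ FR; edges |F|=-13/6, |R|=31/6
  updated: d(B,FR)=93/2, d(D,FR)=8, d(FR,G)=28
2. join B+G (d=39, Q=-225/2) ⇒ BG; edges |B|=217/8, |G|=95/8
  updated: d(BG,D)=-1/2, d(BG,FR)=71/4
3. join BG+D (d=-1/2, Q=-101/4) ⇒ BDG; edges |BG|=37/8, |D|=-41/8
  updated: d(BDG,FR)=105/8
4. join BDG+FR (d=105/8) ⇒ BDFGR; edges |BDG|=105/16, |FR|=105/16
final tree: (((B:217/8,G:95/8):37/8,D:-41/8):105/16,(F:-13/6,R:31/6):105/16)
total length: 437/8

(((B:217/8,G:95/8):37/8,D:-41/8):105/16,(F:-13/6,R:31/6):105/16)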